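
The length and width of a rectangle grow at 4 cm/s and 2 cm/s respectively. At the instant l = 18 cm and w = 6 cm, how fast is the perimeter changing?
12 cm/s

P = 2(l + w)
dP/dt = 2(dl/dt + dw/dt) = 2(4 + 2) = 12 cm/s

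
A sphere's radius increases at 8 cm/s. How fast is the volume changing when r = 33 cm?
34848π cm³/s

V = (4/3)πr³
dV/dt = dV/dr · dr/dt = 4πr² · 8
At r = 33: dV/dt = 34848π cm³/s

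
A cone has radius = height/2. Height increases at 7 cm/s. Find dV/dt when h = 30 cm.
1575π cm³/s

V = (1/3)π(h/2)²h = πh³/12
dV/dt = πh²/4 · 7
At h = 30: dV/dt = 1575π cm³/s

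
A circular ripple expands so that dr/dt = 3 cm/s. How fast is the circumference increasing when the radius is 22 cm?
6π cm/s

C = 2πr
dC/dt = 2π · dr/dt = 2π · 3 = 6π cm/s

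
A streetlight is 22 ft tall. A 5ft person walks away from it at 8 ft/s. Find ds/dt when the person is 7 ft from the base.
40/17 ft/s

By similar triangles: 22/(x+s) = 5/s
Solving: s = 5x/17
ds/dt = 5/17 · dx/dt = 5/17 · 8 = 40/17 ft/s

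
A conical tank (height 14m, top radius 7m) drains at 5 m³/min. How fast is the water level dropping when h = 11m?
20/(121π) ≈ 0.05261 m/min

r/h = 7/14, so r = (1/2)h
V = (1/3)πr²h = (1/3)π((1/2)h)²h = (1/12)πh³
dV/dh = (1/4)πh²
dh/dt = (dV/dt)/(dV/dh) = -5/((1/4)π·11²) = -20/(121π) m/min
The level is dropping at 20/(121π) ≈ 0.05261 m/min.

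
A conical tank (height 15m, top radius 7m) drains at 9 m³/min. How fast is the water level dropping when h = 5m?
81/(49π) ≈ 0.5262 m/min

r/h = 7/15, so r = (7/15)h
V = (1/3)πr²h = (1/3)π((7/15)h)²h = (49/675)πh³
dV/dh = (49/225)πh²
dh/dt = (dV/dt)/(dV/dh) = -9/((49/225)π·5²) = -81/(49π) m/min
The level is dropping at 81/(49π) ≈ 0.5262 m/min.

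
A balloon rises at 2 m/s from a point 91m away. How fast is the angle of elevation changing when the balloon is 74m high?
0.01323 rad/s

tan(θ) = y/91
sec²(θ) · dθ/dt = (1/91) · dy/dt
dθ/dt = cos²(θ)/91 · 2 = 91/(91² + 74²) · 2
dθ/dt = 0.01323 rad/s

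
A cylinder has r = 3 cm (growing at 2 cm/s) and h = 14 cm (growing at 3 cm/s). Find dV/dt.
195π cm³/s

V = πr²h
dV/dt = 2πrh·dr/dt + πr²·dh/dt
= 2π(3)(14)(2) + π(3)²(3)
= 195π cm³/s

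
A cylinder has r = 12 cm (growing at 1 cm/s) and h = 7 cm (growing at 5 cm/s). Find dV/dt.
888π cm³/s

V = πr²h
dV/dt = 2πrh·dr/dt + πr²·dh/dt
= 2π(12)(7)(1) + π(12)²(5)
= 888π cm³/s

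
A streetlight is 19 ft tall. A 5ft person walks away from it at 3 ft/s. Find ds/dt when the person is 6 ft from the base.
15/14 ft/s

By similar triangles: 19/(x+s) = 5/s
Solving: s = 5x/14
ds/dt = 5/14 · dx/dt = 5/14 · 3 = 15/14 ft/s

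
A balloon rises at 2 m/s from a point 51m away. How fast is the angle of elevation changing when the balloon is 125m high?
0.005596 rad/s

tan(θ) = y/51
sec²(θ) · dθ/dt = (1/51) · dy/dt
dθ/dt = cos²(θ)/51 · 2 = 51/(51² + 125²) · 2
dθ/dt = 0.005596 rad/s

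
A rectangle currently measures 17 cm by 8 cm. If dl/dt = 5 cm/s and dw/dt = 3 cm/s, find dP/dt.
16 cm/s

P = 2(l + w)
dP/dt = 2(dl/dt + dw/dt) = 2(5 + 3) = 16 cm/s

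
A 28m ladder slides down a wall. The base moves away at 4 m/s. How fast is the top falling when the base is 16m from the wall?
16√33/33 ≈ 2.785 m/s

x² + y² = 28²
2x·dx/dt + 2y·dy/dt = 0
dy/dt = -x/y · dx/dt = -16/(4√33) · 4 = -16√33/33 m/s
The top is descending at 16√33/33 ≈ 2.785 m/s.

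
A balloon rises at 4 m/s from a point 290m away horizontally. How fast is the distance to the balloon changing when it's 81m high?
324√90661/90661 ≈ 1.076 m/s

z² = 290² + y²
z = √(290² + 81²) = √90661
dz/dt = y/z · dy/dt = 81/√90661 · 4 = 324√90661/90661 ≈ 1.076 m/s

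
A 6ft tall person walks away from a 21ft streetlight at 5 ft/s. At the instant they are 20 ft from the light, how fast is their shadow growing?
2 ft/s

By similar triangles: 21/(x+s) = 6/s
Solving: s = 6x/15
ds/dt = 6/15 · dx/dt = 2/5 · 5 = 2 ft/s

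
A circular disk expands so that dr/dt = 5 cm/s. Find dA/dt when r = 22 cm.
220π cm²/s

A = πr²
dA/dt = 2πr · dr/dt = 2π(22)(5) = 220π cm²/s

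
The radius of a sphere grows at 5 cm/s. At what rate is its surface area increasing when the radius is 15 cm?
600π cm²/s

S = 4πr²
dS/dt = dS/dr · dr/dt = 8πr · 5
At r = 15: dS/dt = 600π cm²/s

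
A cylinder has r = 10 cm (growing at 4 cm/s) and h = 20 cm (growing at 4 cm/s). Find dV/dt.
2000π cm³/s

V = πr²h
dV/dt = 2πrh·dr/dt + πr²·dh/dt
= 2π(10)(20)(4) + π(10)²(4)
= 2000π cm³/s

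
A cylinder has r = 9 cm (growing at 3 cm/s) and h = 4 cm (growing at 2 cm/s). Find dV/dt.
378π cm³/s

V = πr²h
dV/dt = 2πrh·dr/dt + πr²·dh/dt
= 2π(9)(4)(3) + π(9)²(2)
= 378π cm³/s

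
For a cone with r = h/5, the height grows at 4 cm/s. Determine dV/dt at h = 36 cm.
5184π/25 cm³/s

V = (1/3)π(h/5)²h = πh³/75
dV/dt = πh²/25 · 4
At h = 36: dV/dt = 5184π/25 cm³/s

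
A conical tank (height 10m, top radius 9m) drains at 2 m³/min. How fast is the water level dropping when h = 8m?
25/(648π) ≈ 0.01228 m/min

r/h = 9/10, so r = (9/10)h
V = (1/3)πr²h = (1/3)π((9/10)h)²h = (27/100)πh³
dV/dh = (81/100)πh²
dh/dt = (dV/dt)/(dV/dh) = -2/((81/100)π·8²) = -25/(648π) m/min
The level is dropping at 25/(648π) ≈ 0.01228 m/min.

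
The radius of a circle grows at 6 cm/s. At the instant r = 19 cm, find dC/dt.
12π cm/s

C = 2πr
dC/dt = 2π · dr/dt = 2π · 6 = 12π cm/s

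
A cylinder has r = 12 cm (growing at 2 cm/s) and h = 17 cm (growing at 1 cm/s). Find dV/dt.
960π cm³/s

V = πr²h
dV/dt = 2πrh·dr/dt + πr²·dh/dt
= 2π(12)(17)(2) + π(12)²(1)
= 960π cm³/s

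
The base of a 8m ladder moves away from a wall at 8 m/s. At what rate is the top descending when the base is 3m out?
24√55/55 ≈ 3.236 m/s

x² + y² = 8²
2x·dx/dt + 2y·dy/dt = 0
dy/dt = -x/y · dx/dt = -3/√55 · 8 = -24√55/55 m/s
The top is descending at 24√55/55 ≈ 3.236 m/s.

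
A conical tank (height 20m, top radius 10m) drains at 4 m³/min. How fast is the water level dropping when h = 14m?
4/(49π) ≈ 0.02598 m/min

r/h = 10/20, so r = (1/2)h
V = (1/3)πr²h = (1/3)π((1/2)h)²h = (1/12)πh³
dV/dh = (1/4)πh²
dh/dt = (dV/dt)/(dV/dh) = -4/((1/4)π·14²) = -4/(49π) m/min
The level is dropping at 4/(49π) ≈ 0.02598 m/min.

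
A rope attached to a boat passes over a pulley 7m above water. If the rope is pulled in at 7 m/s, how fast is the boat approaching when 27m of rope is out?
189√170/340 ≈ 7.248 m/s

rope² = x² + 7²
x = √(27² - 7²) = 2√170
dx/dt = (rope/x) · d(rope)/dt = (27/(2√170)) · (-7) = -189√170/340 m/s
The boat approaches at 189√170/340 ≈ 7.248 m/s.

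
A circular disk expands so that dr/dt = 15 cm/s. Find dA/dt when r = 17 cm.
510π cm²/s

A = πr²
dA/dt = 2πr · dr/dt = 2π(17)(15) = 510π cm²/s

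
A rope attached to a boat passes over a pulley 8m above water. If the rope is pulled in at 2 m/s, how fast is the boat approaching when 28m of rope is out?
14√5/15 ≈ 2.087 m/s

rope² = x² + 8²
x = √(28² - 8²) = 12√5
dx/dt = (rope/x) · d(rope)/dt = (28/(12√5)) · (-2) = -14√5/15 m/s
The boat approaches at 14√5/15 ≈ 2.087 m/s.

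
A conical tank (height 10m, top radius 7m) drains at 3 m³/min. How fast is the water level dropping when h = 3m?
100/(147π) ≈ 0.2165 m/min

r/h = 7/10, so r = (7/10)h
V = (1/3)πr²h = (1/3)π((7/10)h)²h = (49/300)πh³
dV/dh = (49/100)πh²
dh/dt = (dV/dt)/(dV/dh) = -3/((49/100)π·3²) = -100/(147π) m/min
The level is dropping at 100/(147π) ≈ 0.2165 m/min.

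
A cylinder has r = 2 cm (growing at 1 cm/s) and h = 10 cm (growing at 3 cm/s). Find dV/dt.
52π cm³/s

V = πr²h
dV/dt = 2πrh·dr/dt + πr²·dh/dt
= 2π(2)(10)(1) + π(2)²(3)
= 52π cm³/s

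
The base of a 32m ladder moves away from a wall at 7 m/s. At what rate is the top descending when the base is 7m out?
49√39/195 ≈ 1.569 m/s

x² + y² = 32²
2x·dx/dt + 2y·dy/dt = 0
dy/dt = -x/y · dx/dt = -7/(5√39) · 7 = -49√39/195 m/s
The top is descending at 49√39/195 ≈ 1.569 m/s.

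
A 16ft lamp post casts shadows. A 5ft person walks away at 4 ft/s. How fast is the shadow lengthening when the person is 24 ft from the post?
20/11 ft/s

By similar triangles: 16/(x+s) = 5/s
Solving: s = 5x/11
ds/dt = 5/11 · dx/dt = 5/11 · 4 = 20/11 ft/s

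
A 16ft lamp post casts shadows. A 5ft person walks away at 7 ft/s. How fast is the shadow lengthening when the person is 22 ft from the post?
35/11 ft/s

By similar triangles: 16/(x+s) = 5/s
Solving: s = 5x/11
ds/dt = 5/11 · dx/dt = 5/11 · 7 = 35/11 ft/s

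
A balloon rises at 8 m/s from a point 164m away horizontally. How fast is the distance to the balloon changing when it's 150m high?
600√12349/12349 ≈ 5.399 m/s

z² = 164² + y²
z = √(164² + 150²) = 2√12349
dz/dt = y/z · dy/dt = 150/(2√12349) · 8 = 600√12349/12349 ≈ 5.399 m/s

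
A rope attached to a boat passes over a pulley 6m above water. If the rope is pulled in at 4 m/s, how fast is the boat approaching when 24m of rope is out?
16√15/15 ≈ 4.131 m/s

rope² = x² + 6²
x = √(24² - 6²) = 6√15
dx/dt = (rope/x) · d(rope)/dt = (24/(6√15)) · (-4) = -16√15/15 m/s
The boat approaches at 16√15/15 ≈ 4.131 m/s.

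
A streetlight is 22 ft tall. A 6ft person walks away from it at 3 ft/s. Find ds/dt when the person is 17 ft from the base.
9/8 ft/s

By similar triangles: 22/(x+s) = 6/s
Solving: s = 6x/16
ds/dt = 6/16 · dx/dt = 3/8 · 3 = 9/8 ft/s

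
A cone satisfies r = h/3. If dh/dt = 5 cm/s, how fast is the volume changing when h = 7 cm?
245π/9 cm³/s

V = (1/3)π(h/3)²h = πh³/27
dV/dt = πh²/9 · 5
At h = 7: dV/dt = 245π/9 cm³/s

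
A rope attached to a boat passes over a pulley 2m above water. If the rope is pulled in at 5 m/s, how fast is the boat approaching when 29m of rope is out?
145√93/279 ≈ 5.012 m/s

rope² = x² + 2²
x = √(29² - 2²) = 3√93
dx/dt = (rope/x) · d(rope)/dt = (29/(3√93)) · (-5) = -145√93/279 m/s
The boat approaches at 145√93/279 ≈ 5.012 m/s.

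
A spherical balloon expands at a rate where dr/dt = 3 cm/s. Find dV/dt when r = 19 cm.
4332π cm³/s

V = (4/3)πr³
dV/dt = dV/dr · dr/dt = 4πr² · 3
At r = 19: dV/dt = 4332π cm³/s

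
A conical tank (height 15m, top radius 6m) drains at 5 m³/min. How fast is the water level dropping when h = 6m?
125/(144π) ≈ 0.2763 m/min

r/h = 6/15, so r = (2/5)h
V = (1/3)πr²h = (1/3)π((2/5)h)²h = (4/75)πh³
dV/dh = (4/25)πh²
dh/dt = (dV/dt)/(dV/dh) = -5/((4/25)π·6²) = -125/(144π) m/min
The level is dropping at 125/(144π) ≈ 0.2763 m/min.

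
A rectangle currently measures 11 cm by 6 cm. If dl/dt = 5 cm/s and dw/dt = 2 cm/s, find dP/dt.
14 cm/s

P = 2(l + w)
dP/dt = 2(dl/dt + dw/dt) = 2(5 + 2) = 14 cm/s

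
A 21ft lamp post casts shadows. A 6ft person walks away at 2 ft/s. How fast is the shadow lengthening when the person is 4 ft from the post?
4/5 ft/s

By similar triangles: 21/(x+s) = 6/s
Solving: s = 6x/15
ds/dt = 6/15 · dx/dt = 2/5 · 2 = 4/5 ft/s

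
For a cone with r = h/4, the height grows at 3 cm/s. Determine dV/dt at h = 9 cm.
243π/16 cm³/s

V = (1/3)π(h/4)²h = πh³/48
dV/dt = πh²/16 · 3
At h = 9: dV/dt = 243π/16 cm³/s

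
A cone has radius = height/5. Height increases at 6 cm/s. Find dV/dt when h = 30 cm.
216π cm³/s

V = (1/3)π(h/5)²h = πh³/75
dV/dt = πh²/25 · 6
At h = 30: dV/dt = 216π cm³/s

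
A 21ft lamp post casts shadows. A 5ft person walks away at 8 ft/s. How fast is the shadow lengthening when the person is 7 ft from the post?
5/2 ft/s

By similar triangles: 21/(x+s) = 5/s
Solving: s = 5x/16
ds/dt = 5/16 · dx/dt = 5/16 · 8 = 5/2 ft/s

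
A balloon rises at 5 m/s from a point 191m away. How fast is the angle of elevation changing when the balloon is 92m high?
0.021248 rad/s

tan(θ) = y/191
sec²(θ) · dθ/dt = (1/191) · dy/dt
dθ/dt = cos²(θ)/191 · 5 = 191/(191² + 92²) · 5
dθ/dt = 0.021248 rad/s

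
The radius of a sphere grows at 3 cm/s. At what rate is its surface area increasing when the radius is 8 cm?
192π cm²/s

S = 4πr²
dS/dt = dS/dr · dr/dt = 8πr · 3
At r = 8: dS/dt = 192π cm²/s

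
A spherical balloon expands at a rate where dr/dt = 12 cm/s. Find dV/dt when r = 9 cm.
3888π cm³/s

V = (4/3)πr³
dV/dt = dV/dr · dr/dt = 4πr² · 12
At r = 9: dV/dt = 3888π cm³/s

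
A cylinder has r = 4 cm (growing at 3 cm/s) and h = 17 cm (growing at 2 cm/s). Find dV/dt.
440π cm³/s

V = πr²h
dV/dt = 2πrh·dr/dt + πr²·dh/dt
= 2π(4)(17)(3) + π(4)²(2)
= 440π cm³/s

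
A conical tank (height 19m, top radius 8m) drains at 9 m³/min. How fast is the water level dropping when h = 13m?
3249/(10816π) ≈ 0.09562 m/min

r/h = 8/19, so r = (8/19)h
V = (1/3)πr²h = (1/3)π((8/19)h)²h = (64/1083)πh³
dV/dh = (64/361)πh²
dh/dt = (dV/dt)/(dV/dh) = -9/((64/361)π·13²) = -3249/(10816π) m/min
The level is dropping at 3249/(10816π) ≈ 0.09562 m/min.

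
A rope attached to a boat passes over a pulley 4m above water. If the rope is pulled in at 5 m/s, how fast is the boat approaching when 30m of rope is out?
75√221/221 ≈ 5.045 m/s

rope² = x² + 4²
x = √(30² - 4²) = 2√221
dx/dt = (rope/x) · d(rope)/dt = (30/(2√221)) · (-5) = -75√221/221 m/s
The boat approaches at 75√221/221 ≈ 5.045 m/s.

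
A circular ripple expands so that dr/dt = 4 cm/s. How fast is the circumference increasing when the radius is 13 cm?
8π cm/s

C = 2πr
dC/dt = 2π · dr/dt = 2π · 4 = 8π cm/s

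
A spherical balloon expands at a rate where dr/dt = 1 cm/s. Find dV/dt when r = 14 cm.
784π cm³/s

V = (4/3)πr³
dV/dt = dV/dr · dr/dt = 4πr² · 1
At r = 14: dV/dt = 784π cm³/s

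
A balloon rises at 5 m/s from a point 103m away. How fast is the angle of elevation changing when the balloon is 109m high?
0.022899 rad/s

tan(θ) = y/103
sec²(θ) · dθ/dt = (1/103) · dy/dt
dθ/dt = cos²(θ)/103 · 5 = 103/(103² + 109²) · 5
dθ/dt = 0.022899 rad/s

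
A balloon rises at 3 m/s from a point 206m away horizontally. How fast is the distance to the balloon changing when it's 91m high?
273√50717/50717 ≈ 1.212 m/s

z² = 206² + y²
z = √(206² + 91²) = √50717
dz/dt = y/z · dy/dt = 91/√50717 · 3 = 273√50717/50717 ≈ 1.212 m/s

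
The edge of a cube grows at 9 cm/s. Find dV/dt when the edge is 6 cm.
972 cm³/s

V = s³
dV/dt = 3s² · ds/dt = 3·6²·9 = 972 cm³/s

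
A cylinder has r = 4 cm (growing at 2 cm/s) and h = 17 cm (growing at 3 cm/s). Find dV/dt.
320π cm³/s

V = πr²h
dV/dt = 2πrh·dr/dt + πr²·dh/dt
= 2π(4)(17)(2) + π(4)²(3)
= 320π cm³/s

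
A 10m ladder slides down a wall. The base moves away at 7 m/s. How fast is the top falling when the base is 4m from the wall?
2√21/3 ≈ 3.055 m/s

x² + y² = 10²
2x·dx/dt + 2y·dy/dt = 0
dy/dt = -x/y · dx/dt = -4/(2√21) · 7 = -2√21/3 m/s
The top is descending at 2√21/3 ≈ 3.055 m/s.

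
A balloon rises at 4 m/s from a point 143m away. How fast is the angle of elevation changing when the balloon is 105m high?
0.018174 rad/s

tan(θ) = y/143
sec²(θ) · dθ/dt = (1/143) · dy/dt
dθ/dt = cos²(θ)/143 · 4 = 143/(143² + 105²) · 4
dθ/dt = 0.018174 rad/s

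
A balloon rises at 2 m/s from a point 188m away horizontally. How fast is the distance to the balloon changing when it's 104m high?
52√2885/2885 ≈ 0.9681 m/s

z² = 188² + y²
z = √(188² + 104²) = 4√2885
dz/dt = y/z · dy/dt = 104/(4√2885) · 2 = 52√2885/2885 ≈ 0.9681 m/s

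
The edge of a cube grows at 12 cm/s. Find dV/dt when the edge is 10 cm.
3600 cm³/s

V = s³
dV/dt = 3s² · ds/dt = 3·10²·12 = 3600 cm³/s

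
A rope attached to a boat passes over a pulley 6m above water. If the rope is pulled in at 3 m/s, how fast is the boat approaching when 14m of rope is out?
21√10/20 ≈ 3.32 m/s

rope² = x² + 6²
x = √(14² - 6²) = 4√10
dx/dt = (rope/x) · d(rope)/dt = (14/(4√10)) · (-3) = -21√10/20 m/s
The boat approaches at 21√10/20 ≈ 3.32 m/s.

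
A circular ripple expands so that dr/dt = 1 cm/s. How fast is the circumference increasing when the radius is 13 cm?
2π cm/s

C = 2πr
dC/dt = 2π · dr/dt = 2π · 1 = 2π cm/s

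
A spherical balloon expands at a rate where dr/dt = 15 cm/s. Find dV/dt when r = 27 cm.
43740π cm³/s

V = (4/3)πr³
dV/dt = dV/dr · dr/dt = 4πr² · 15
At r = 27: dV/dt = 43740π cm³/s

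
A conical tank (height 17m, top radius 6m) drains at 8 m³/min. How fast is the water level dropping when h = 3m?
578/(81π) ≈ 2.271 m/min

r/h = 6/17, so r = (6/17)h
V = (1/3)πr²h = (1/3)π((6/17)h)²h = (12/289)πh³
dV/dh = (36/289)πh²
dh/dt = (dV/dt)/(dV/dh) = -8/((36/289)π·3²) = -578/(81π) m/min
The level is dropping at 578/(81π) ≈ 2.271 m/min.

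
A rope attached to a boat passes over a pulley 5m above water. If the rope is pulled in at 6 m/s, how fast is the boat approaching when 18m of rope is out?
108√299/299 ≈ 6.246 m/s

rope² = x² + 5²
x = √(18² - 5²) = √299
dx/dt = (rope/x) · d(rope)/dt = (18/√299) · (-6) = -108√299/299 m/s
The boat approaches at 108√299/299 ≈ 6.246 m/s.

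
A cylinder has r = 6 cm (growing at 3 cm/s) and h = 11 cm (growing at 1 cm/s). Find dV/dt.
432π cm³/s

V = πr²h
dV/dt = 2πrh·dr/dt + πr²·dh/dt
= 2π(6)(11)(3) + π(6)²(1)
= 432π cm³/s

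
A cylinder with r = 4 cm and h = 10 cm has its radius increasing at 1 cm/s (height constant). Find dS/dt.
36π cm²/s

S = 2πrh + 2πr² (lateral + bases)
dS/dt = (2πh + 4πr)·dr/dt = (2π·10 + 4π·4)·1
= 36π cm²/s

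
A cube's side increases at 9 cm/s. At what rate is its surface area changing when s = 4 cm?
432 cm²/s

A = 6s²
dA/dt = 12s · ds/dt = 12·4·9 = 432 cm²/s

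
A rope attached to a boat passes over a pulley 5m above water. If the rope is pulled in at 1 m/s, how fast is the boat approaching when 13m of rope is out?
13/12 ≈ 1.083 m/s

rope² = x² + 5²
x = √(13² - 5²) = 12
dx/dt = (rope/x) · d(rope)/dt = (13/12) · (-1) = -13/12 m/s
The boat approaches at 13/12 ≈ 1.083 m/s.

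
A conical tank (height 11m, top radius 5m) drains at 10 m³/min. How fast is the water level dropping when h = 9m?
242/(405π) ≈ 0.1902 m/min

r/h = 5/11, so r = (5/11)h
V = (1/3)πr²h = (1/3)π((5/11)h)²h = (25/363)πh³
dV/dh = (25/121)πh²
dh/dt = (dV/dt)/(dV/dh) = -10/((25/121)π·9²) = -242/(405π) m/min
The level is dropping at 242/(405π) ≈ 0.1902 m/min.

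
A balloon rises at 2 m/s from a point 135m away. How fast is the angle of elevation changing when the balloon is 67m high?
0.011887 rad/s

tan(θ) = y/135
sec²(θ) · dθ/dt = (1/135) · dy/dt
dθ/dt = cos²(θ)/135 · 2 = 135/(135² + 67²) · 2
dθ/dt = 0.011887 rad/s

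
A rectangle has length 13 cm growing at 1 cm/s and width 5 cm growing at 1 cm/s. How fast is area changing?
18 cm²/s

A = lw
dA/dt = w·dl/dt + l·dw/dt = 5·1 + 13·1 = 18 cm²/s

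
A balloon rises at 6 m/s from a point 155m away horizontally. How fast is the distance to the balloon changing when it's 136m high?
816√42521/42521 ≈ 3.957 m/s

z² = 155² + y²
z = √(155² + 136²) = √42521
dz/dt = y/z · dy/dt = 136/√42521 · 6 = 816√42521/42521 ≈ 3.957 m/s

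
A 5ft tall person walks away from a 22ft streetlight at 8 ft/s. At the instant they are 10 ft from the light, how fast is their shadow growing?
40/17 ft/s

By similar triangles: 22/(x+s) = 5/s
Solving: s = 5x/17
ds/dt = 5/17 · dx/dt = 5/17 · 8 = 40/17 ft/s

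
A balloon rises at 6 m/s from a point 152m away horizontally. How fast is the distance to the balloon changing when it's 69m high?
414√27865/27865 ≈ 2.48 m/s

z² = 152² + y²
z = √(152² + 69²) = √27865
dz/dt = y/z · dy/dt = 69/√27865 · 6 = 414√27865/27865 ≈ 2.48 m/s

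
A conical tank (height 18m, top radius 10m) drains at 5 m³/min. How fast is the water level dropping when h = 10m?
81/(500π) ≈ 0.05157 m/min

r/h = 10/18, so r = (5/9)h
V = (1/3)πr²h = (1/3)π((5/9)h)²h = (25/243)πh³
dV/dh = (25/81)πh²
dh/dt = (dV/dt)/(dV/dh) = -5/((25/81)π·10²) = -81/(500π) m/min
The level is dropping at 81/(500π) ≈ 0.05157 m/min.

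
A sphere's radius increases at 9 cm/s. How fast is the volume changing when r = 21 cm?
15876π cm³/s

V = (4/3)πr³
dV/dt = dV/dr · dr/dt = 4πr² · 9
At r = 21: dV/dt = 15876π cm³/s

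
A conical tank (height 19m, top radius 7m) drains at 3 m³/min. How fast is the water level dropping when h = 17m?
1083/(14161π) ≈ 0.02434 m/min

r/h = 7/19, so r = (7/19)h
V = (1/3)πr²h = (1/3)π((7/19)h)²h = (49/1083)πh³
dV/dh = (49/361)πh²
dh/dt = (dV/dt)/(dV/dh) = -3/((49/361)π·17²) = -1083/(14161π) m/min
The level is dropping at 1083/(14161π) ≈ 0.02434 m/min.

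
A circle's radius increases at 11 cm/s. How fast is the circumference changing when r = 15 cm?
22π cm/s

C = 2πr
dC/dt = 2π · dr/dt = 2π · 11 = 22π cm/s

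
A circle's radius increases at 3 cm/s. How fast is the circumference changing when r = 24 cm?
6π cm/s

C = 2πr
dC/dt = 2π · dr/dt = 2π · 3 = 6π cm/s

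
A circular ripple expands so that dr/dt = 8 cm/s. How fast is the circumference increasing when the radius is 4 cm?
16π cm/s

C = 2πr
dC/dt = 2π · dr/dt = 2π · 8 = 16π cm/s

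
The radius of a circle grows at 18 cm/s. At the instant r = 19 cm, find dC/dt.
36π cm/s

C = 2πr
dC/dt = 2π · dr/dt = 2π · 18 = 36π cm/s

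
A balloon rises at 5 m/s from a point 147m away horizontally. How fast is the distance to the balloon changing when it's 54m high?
18√109/109 ≈ 1.724 m/s

z² = 147² + y²
z = √(147² + 54²) = 15√109
dz/dt = y/z · dy/dt = 54/(15√109) · 5 = 18√109/109 ≈ 1.724 m/s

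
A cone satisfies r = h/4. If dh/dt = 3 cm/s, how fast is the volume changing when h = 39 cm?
4563π/16 cm³/s

V = (1/3)π(h/4)²h = πh³/48
dV/dt = πh²/16 · 3
At h = 39: dV/dt = 4563π/16 cm³/s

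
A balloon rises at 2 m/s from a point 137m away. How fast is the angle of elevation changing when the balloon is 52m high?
0.01276 rad/s

tan(θ) = y/137
sec²(θ) · dθ/dt = (1/137) · dy/dt
dθ/dt = cos²(θ)/137 · 2 = 137/(137² + 52²) · 2
dθ/dt = 0.01276 rad/s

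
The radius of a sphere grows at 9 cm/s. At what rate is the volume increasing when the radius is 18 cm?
11664π cm³/s

V = (4/3)πr³
dV/dt = dV/dr · dr/dt = 4πr² · 9
At r = 18: dV/dt = 11664π cm³/s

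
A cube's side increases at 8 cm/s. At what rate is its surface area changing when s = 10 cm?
960 cm²/s

A = 6s²
dA/dt = 12s · ds/dt = 12·10·8 = 960 cm²/s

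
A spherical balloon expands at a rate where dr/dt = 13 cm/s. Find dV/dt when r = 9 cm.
4212π cm³/s

V = (4/3)πr³
dV/dt = dV/dr · dr/dt = 4πr² · 13
At r = 9: dV/dt = 4212π cm³/s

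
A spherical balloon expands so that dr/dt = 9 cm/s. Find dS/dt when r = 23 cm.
1656π cm²/s

S = 4πr²
dS/dt = dS/dr · dr/dt = 8πr · 9
At r = 23: dS/dt = 1656π cm²/s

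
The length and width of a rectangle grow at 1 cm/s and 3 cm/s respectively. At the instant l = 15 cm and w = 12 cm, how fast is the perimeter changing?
8 cm/s

P = 2(l + w)
dP/dt = 2(dl/dt + dw/dt) = 2(1 + 3) = 8 cm/s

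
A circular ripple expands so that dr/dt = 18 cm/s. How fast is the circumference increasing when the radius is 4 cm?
36π cm/s

C = 2πr
dC/dt = 2π · dr/dt = 2π · 18 = 36π cm/s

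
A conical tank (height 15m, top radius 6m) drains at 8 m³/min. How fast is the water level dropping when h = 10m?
1/(2π) ≈ 0.1592 m/min

r/h = 6/15, so r = (2/5)h
V = (1/3)πr²h = (1/3)π((2/5)h)²h = (4/75)πh³
dV/dh = (4/25)πh²
dh/dt = (dV/dt)/(dV/dh) = -8/((4/25)π·10²) = -1/(2π) m/min
The level is dropping at 1/(2π) ≈ 0.1592 m/min.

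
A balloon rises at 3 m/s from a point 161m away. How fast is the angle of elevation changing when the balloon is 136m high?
0.010874 rad/s

tan(θ) = y/161
sec²(θ) · dθ/dt = (1/161) · dy/dt
dθ/dt = cos²(θ)/161 · 3 = 161/(161² + 136²) · 3
dθ/dt = 0.010874 rad/s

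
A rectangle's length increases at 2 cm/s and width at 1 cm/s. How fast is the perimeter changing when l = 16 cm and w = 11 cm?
6 cm/s

P = 2(l + w)
dP/dt = 2(dl/dt + dw/dt) = 2(2 + 1) = 6 cm/s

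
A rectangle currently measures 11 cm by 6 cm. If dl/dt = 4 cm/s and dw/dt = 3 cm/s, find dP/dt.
14 cm/s

P = 2(l + w)
dP/dt = 2(dl/dt + dw/dt) = 2(4 + 3) = 14 cm/s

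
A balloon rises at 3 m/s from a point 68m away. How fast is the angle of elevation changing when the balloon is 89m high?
0.016261 rad/s

tan(θ) = y/68
sec²(θ) · dθ/dt = (1/68) · dy/dt
dθ/dt = cos²(θ)/68 · 3 = 68/(68² + 89²) · 3
dθ/dt = 0.016261 rad/s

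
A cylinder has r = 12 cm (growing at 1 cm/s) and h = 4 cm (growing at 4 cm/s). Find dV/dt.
672π cm³/s

V = πr²h
dV/dt = 2πrh·dr/dt + πr²·dh/dt
= 2π(12)(4)(1) + π(12)²(4)
= 672π cm³/s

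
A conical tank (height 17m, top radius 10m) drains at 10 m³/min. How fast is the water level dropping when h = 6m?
289/(360π) ≈ 0.2555 m/min

r/h = 10/17, so r = (10/17)h
V = (1/3)πr²h = (1/3)π((10/17)h)²h = (100/867)πh³
dV/dh = (100/289)πh²
dh/dt = (dV/dt)/(dV/dh) = -10/((100/289)π·6²) = -289/(360π) m/min
The level is dropping at 289/(360π) ≈ 0.2555 m/min.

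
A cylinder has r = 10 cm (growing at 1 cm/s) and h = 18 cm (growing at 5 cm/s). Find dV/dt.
860π cm³/s

V = πr²h
dV/dt = 2πrh·dr/dt + πr²·dh/dt
= 2π(10)(18)(1) + π(10)²(5)
= 860π cm³/s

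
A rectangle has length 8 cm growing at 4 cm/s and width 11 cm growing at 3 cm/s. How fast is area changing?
68 cm²/s

A = lw
dA/dt = w·dl/dt + l·dw/dt = 11·4 + 8·3 = 68 cm²/s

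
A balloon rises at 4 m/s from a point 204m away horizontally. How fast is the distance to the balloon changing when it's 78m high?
52√53/265 ≈ 1.429 m/s

z² = 204² + y²
z = √(204² + 78²) = 30√53
dz/dt = y/z · dy/dt = 78/(30√53) · 4 = 52√53/265 ≈ 1.429 m/s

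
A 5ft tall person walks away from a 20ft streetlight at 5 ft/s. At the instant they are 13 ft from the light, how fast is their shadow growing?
5/3 ft/s

By similar triangles: 20/(x+s) = 5/s
Solving: s = 5x/15
ds/dt = 5/15 · dx/dt = 1/3 · 5 = 5/3 ft/s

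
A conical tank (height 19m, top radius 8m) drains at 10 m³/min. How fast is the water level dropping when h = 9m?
1805/(2592π) ≈ 0.2217 m/min

r/h = 8/19, so r = (8/19)h
V = (1/3)πr²h = (1/3)π((8/19)h)²h = (64/1083)πh³
dV/dh = (64/361)πh²
dh/dt = (dV/dt)/(dV/dh) = -10/((64/361)π·9²) = -1805/(2592π) m/min
The level is dropping at 1805/(2592π) ≈ 0.2217 m/min.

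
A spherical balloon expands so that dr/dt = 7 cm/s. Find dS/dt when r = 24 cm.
1344π cm²/s

S = 4πr²
dS/dt = dS/dr · dr/dt = 8πr · 7
At r = 24: dS/dt = 1344π cm²/s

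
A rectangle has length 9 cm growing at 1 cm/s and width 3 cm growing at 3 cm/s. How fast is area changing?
30 cm²/s

A = lw
dA/dt = w·dl/dt + l·dw/dt = 3·1 + 9·3 = 30 cm²/s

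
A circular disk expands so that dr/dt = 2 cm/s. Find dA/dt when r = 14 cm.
56π cm²/s

A = πr²
dA/dt = 2πr · dr/dt = 2π(14)(2) = 56π cm²/s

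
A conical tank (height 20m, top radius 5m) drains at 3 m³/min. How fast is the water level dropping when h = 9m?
16/(27π) ≈ 0.1886 m/min

r/h = 5/20, so r = (1/4)h
V = (1/3)πr²h = (1/3)π((1/4)h)²h = (1/48)πh³
dV/dh = (1/16)πh²
dh/dt = (dV/dt)/(dV/dh) = -3/((1/16)π·9²) = -16/(27π) m/min
The level is dropping at 16/(27π) ≈ 0.1886 m/min.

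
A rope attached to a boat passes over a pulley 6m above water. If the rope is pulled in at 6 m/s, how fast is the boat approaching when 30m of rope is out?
5√6/2 ≈ 6.124 m/s

rope² = x² + 6²
x = √(30² - 6²) = 12√6
dx/dt = (rope/x) · d(rope)/dt = (30/(12√6)) · (-6) = -5√6/2 m/s
The boat approaches at 5√6/2 ≈ 6.124 m/s.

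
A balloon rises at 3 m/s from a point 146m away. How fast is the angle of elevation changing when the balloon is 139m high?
0.010778 rad/s

tan(θ) = y/146
sec²(θ) · dθ/dt = (1/146) · dy/dt
dθ/dt = cos²(θ)/146 · 3 = 146/(146² + 139²) · 3
dθ/dt = 0.010778 rad/s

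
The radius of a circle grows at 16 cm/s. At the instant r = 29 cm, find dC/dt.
32π cm/s

C = 2πr
dC/dt = 2π · dr/dt = 2π · 16 = 32π cm/s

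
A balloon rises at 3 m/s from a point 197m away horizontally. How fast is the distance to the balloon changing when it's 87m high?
261√46378/46378 ≈ 1.212 m/s

z² = 197² + y²
z = √(197² + 87²) = √46378
dz/dt = y/z · dy/dt = 87/√46378 · 3 = 261√46378/46378 ≈ 1.212 m/s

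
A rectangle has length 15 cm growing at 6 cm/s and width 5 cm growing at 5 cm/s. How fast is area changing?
105 cm²/s

A = lw
dA/dt = w·dl/dt + l·dw/dt = 5·6 + 15·5 = 105 cm²/s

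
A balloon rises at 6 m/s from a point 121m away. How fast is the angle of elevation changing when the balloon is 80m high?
0.034504 rad/s

tan(θ) = y/121
sec²(θ) · dθ/dt = (1/121) · dy/dt
dθ/dt = cos²(θ)/121 · 6 = 121/(121² + 80²) · 6
dθ/dt = 0.034504 rad/s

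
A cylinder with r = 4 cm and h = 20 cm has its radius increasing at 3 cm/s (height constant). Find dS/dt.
168π cm²/s

S = 2πrh + 2πr² (lateral + bases)
dS/dt = (2πh + 4πr)·dr/dt = (2π·20 + 4π·4)·3
= 168π cm²/s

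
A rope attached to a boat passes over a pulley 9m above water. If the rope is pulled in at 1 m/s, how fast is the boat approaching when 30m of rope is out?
10√91/91 ≈ 1.048 m/s

rope² = x² + 9²
x = √(30² - 9²) = 3√91
dx/dt = (rope/x) · d(rope)/dt = (30/(3√91)) · (-1) = -10√91/91 m/s
The boat approaches at 10√91/91 ≈ 1.048 m/s.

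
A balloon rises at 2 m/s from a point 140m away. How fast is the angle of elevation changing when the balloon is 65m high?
0.011752 rad/s

tan(θ) = y/140
sec²(θ) · dθ/dt = (1/140) · dy/dt
dθ/dt = cos²(θ)/140 · 2 = 140/(140² + 65²) · 2
dθ/dt = 0.011752 rad/s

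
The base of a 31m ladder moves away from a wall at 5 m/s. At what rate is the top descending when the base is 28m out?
140√177/177 ≈ 10.52 m/s

x² + y² = 31²
2x·dx/dt + 2y·dy/dt = 0
dy/dt = -x/y · dx/dt = -28/√177 · 5 = -140√177/177 m/s
The top is descending at 140√177/177 ≈ 10.52 m/s.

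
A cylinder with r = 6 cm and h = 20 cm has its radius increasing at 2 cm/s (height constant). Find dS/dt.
128π cm²/s

S = 2πrh + 2πr² (lateral + bases)
dS/dt = (2πh + 4πr)·dr/dt = (2π·20 + 4π·6)·2
= 128π cm²/s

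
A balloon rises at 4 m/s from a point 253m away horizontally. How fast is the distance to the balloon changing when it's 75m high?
150√69634/34817 ≈ 1.137 m/s

z² = 253² + y²
z = √(253² + 75²) = √69634
dz/dt = y/z · dy/dt = 75/√69634 · 4 = 150√69634/34817 ≈ 1.137 m/s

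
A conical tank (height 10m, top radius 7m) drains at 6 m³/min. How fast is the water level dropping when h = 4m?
75/(98π) ≈ 0.2436 m/min

r/h = 7/10, so r = (7/10)h
V = (1/3)πr²h = (1/3)π((7/10)h)²h = (49/300)πh³
dV/dh = (49/100)πh²
dh/dt = (dV/dt)/(dV/dh) = -6/((49/100)π·4²) = -75/(98π) m/min
The level is dropping at 75/(98π) ≈ 0.2436 m/min.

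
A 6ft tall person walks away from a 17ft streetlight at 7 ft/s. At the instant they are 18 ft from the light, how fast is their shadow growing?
42/11 ft/s

By similar triangles: 17/(x+s) = 6/s
Solving: s = 6x/11
ds/dt = 6/11 · dx/dt = 6/11 · 7 = 42/11 ft/s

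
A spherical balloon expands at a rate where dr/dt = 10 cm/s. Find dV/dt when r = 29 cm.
33640π cm³/s

V = (4/3)πr³
dV/dt = dV/dr · dr/dt = 4πr² · 10
At r = 29: dV/dt = 33640π cm³/s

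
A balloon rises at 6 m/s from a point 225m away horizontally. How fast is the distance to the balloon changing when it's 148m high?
888√72529/72529 ≈ 3.297 m/s

z² = 225² + y²
z = √(225² + 148²) = √72529
dz/dt = y/z · dy/dt = 148/√72529 · 6 = 888√72529/72529 ≈ 3.297 m/s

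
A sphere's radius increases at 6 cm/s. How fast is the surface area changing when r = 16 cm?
768π cm²/s

S = 4πr²
dS/dt = dS/dr · dr/dt = 8πr · 6
At r = 16: dS/dt = 768π cm²/s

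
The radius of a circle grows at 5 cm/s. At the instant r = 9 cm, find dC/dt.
10π cm/s

C = 2πr
dC/dt = 2π · dr/dt = 2π · 5 = 10π cm/s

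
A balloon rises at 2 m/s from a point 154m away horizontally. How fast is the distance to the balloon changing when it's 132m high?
12√85/85 ≈ 1.302 m/s

z² = 154² + y²
z = √(154² + 132²) = 22√85
dz/dt = y/z · dy/dt = 132/(22√85) · 2 = 12√85/85 ≈ 1.302 m/s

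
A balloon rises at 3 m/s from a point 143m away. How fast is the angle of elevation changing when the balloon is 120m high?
0.01231 rad/s

tan(θ) = y/143
sec²(θ) · dθ/dt = (1/143) · dy/dt
dθ/dt = cos²(θ)/143 · 3 = 143/(143² + 120²) · 3
dθ/dt = 0.01231 rad/s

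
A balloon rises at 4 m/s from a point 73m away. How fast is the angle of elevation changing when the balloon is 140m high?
0.011713 rad/s

tan(θ) = y/73
sec²(θ) · dθ/dt = (1/73) · dy/dt
dθ/dt = cos²(θ)/73 · 4 = 73/(73² + 140²) · 4
dθ/dt = 0.011713 rad/s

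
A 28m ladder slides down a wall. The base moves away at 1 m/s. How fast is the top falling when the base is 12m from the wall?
3√10/20 ≈ 0.4743 m/s

x² + y² = 28²
2x·dx/dt + 2y·dy/dt = 0
dy/dt = -x/y · dx/dt = -12/(8√10) · 1 = -3√10/20 m/s
The top is descending at 3√10/20 ≈ 0.4743 m/s.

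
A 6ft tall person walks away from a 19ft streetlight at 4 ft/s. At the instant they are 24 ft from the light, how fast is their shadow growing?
24/13 ft/s

By similar triangles: 19/(x+s) = 6/s
Solving: s = 6x/13
ds/dt = 6/13 · dx/dt = 6/13 · 4 = 24/13 ft/s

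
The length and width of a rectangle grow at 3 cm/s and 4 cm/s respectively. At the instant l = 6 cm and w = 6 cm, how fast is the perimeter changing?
14 cm/s

P = 2(l + w)
dP/dt = 2(dl/dt + dw/dt) = 2(3 + 4) = 14 cm/s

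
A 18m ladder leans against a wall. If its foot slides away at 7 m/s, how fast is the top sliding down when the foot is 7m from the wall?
49√11/55 ≈ 2.955 m/s

x² + y² = 18²
2x·dx/dt + 2y·dy/dt = 0
dy/dt = -x/y · dx/dt = -7/(5√11) · 7 = -49√11/55 m/s
The top is descending at 49√11/55 ≈ 2.955 m/s.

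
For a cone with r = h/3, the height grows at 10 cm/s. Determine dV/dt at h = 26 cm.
6760π/9 cm³/s

V = (1/3)π(h/3)²h = πh³/27
dV/dt = πh²/9 · 10
At h = 26: dV/dt = 6760π/9 cm³/s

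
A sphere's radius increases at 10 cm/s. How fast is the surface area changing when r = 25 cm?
2000π cm²/s

S = 4πr²
dS/dt = dS/dr · dr/dt = 8πr · 10
At r = 25: dS/dt = 2000π cm²/s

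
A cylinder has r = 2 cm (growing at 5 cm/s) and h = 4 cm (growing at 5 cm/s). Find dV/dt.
100π cm³/s

V = πr²h
dV/dt = 2πrh·dr/dt + πr²·dh/dt
= 2π(2)(4)(5) + π(2)²(5)
= 100π cm³/s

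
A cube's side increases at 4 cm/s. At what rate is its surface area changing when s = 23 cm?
1104 cm²/s

A = 6s²
dA/dt = 12s · ds/dt = 12·23·4 = 1104 cm²/s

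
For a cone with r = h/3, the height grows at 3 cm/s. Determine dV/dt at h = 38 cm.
1444π/3 cm³/s

V = (1/3)π(h/3)²h = πh³/27
dV/dt = πh²/9 · 3
At h = 38: dV/dt = 1444π/3 cm³/s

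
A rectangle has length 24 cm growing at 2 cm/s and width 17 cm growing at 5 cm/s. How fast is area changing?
154 cm²/s

A = lw
dA/dt = w·dl/dt + l·dw/dt = 17·2 + 24·5 = 154 cm²/s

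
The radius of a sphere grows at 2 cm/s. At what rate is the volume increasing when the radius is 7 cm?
392π cm³/s

V = (4/3)πr³
dV/dt = dV/dr · dr/dt = 4πr² · 2
At r = 7: dV/dt = 392π cm³/s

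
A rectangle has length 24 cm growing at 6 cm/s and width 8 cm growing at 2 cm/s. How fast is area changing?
96 cm²/s

A = lw
dA/dt = w·dl/dt + l·dw/dt = 8·6 + 24·2 = 96 cm²/s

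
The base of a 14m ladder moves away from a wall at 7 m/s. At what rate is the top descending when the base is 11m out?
77√3/15 ≈ 8.891 m/s

x² + y² = 14²
2x·dx/dt + 2y·dy/dt = 0
dy/dt = -x/y · dx/dt = -11/(5√3) · 7 = -77√3/15 m/s
The top is descending at 77√3/15 ≈ 8.891 m/s.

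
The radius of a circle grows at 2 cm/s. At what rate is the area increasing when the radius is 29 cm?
116π cm²/s

A = πr²
dA/dt = 2πr · dr/dt = 2π(29)(2) = 116π cm²/s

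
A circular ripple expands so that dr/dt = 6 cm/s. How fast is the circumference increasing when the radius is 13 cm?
12π cm/s

C = 2πr
dC/dt = 2π · dr/dt = 2π · 6 = 12π cm/s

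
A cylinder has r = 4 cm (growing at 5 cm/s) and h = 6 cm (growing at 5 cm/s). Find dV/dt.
320π cm³/s

V = πr²h
dV/dt = 2πrh·dr/dt + πr²·dh/dt
= 2π(4)(6)(5) + π(4)²(5)
= 320π cm³/s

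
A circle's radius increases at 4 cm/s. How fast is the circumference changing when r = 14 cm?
8π cm/s

C = 2πr
dC/dt = 2π · dr/dt = 2π · 4 = 8π cm/s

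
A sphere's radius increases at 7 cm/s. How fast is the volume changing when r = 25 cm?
17500π cm³/s

V = (4/3)πr³
dV/dt = dV/dr · dr/dt = 4πr² · 7
At r = 25: dV/dt = 17500π cm³/s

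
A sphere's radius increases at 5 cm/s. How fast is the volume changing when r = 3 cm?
180π cm³/s

V = (4/3)πr³
dV/dt = dV/dr · dr/dt = 4πr² · 5
At r = 3: dV/dt = 180π cm³/s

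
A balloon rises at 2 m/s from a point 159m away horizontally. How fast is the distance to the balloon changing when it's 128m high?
256√41665/41665 ≈ 1.254 m/s

z² = 159² + y²
z = √(159² + 128²) = √41665
dz/dt = y/z · dy/dt = 128/√41665 · 2 = 256√41665/41665 ≈ 1.254 m/s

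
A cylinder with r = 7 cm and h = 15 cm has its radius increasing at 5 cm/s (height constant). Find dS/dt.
290π cm²/s

S = 2πrh + 2πr² (lateral + bases)
dS/dt = (2πh + 4πr)·dr/dt = (2π·15 + 4π·7)·5
= 290π cm²/s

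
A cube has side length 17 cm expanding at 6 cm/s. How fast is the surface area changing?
1224 cm²/s

A = 6s²
dA/dt = 12s · ds/dt = 12·17·6 = 1224 cm²/s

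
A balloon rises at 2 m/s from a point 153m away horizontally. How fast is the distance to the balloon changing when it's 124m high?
248√38785/38785 ≈ 1.259 m/s

z² = 153² + y²
z = √(153² + 124²) = √38785
dz/dt = y/z · dy/dt = 124/√38785 · 2 = 248√38785/38785 ≈ 1.259 m/s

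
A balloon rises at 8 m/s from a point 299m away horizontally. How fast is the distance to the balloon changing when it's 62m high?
496√93245/93245 ≈ 1.624 m/s

z² = 299² + y²
z = √(299² + 62²) = √93245
dz/dt = y/z · dy/dt = 62/√93245 · 8 = 496√93245/93245 ≈ 1.624 m/s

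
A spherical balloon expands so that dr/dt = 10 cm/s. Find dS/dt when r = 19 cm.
1520π cm²/s

S = 4πr²
dS/dt = dS/dr · dr/dt = 8πr · 10
At r = 19: dS/dt = 1520π cm²/s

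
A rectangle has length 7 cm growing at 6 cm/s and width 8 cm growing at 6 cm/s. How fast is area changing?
90 cm²/s

A = lw
dA/dt = w·dl/dt + l·dw/dt = 8·6 + 7·6 = 90 cm²/s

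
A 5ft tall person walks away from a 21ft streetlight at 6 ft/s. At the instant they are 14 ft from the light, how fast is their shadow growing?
15/8 ft/s

By similar triangles: 21/(x+s) = 5/s
Solving: s = 5x/16
ds/dt = 5/16 · dx/dt = 5/16 · 6 = 15/8 ft/s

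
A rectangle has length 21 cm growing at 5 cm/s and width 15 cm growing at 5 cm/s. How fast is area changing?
180 cm²/s

A = lw
dA/dt = w·dl/dt + l·dw/dt = 15·5 + 21·5 = 180 cm²/s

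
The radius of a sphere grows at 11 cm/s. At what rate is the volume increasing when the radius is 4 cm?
704π cm³/s

V = (4/3)πr³
dV/dt = dV/dr · dr/dt = 4πr² · 11
At r = 4: dV/dt = 704π cm³/s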